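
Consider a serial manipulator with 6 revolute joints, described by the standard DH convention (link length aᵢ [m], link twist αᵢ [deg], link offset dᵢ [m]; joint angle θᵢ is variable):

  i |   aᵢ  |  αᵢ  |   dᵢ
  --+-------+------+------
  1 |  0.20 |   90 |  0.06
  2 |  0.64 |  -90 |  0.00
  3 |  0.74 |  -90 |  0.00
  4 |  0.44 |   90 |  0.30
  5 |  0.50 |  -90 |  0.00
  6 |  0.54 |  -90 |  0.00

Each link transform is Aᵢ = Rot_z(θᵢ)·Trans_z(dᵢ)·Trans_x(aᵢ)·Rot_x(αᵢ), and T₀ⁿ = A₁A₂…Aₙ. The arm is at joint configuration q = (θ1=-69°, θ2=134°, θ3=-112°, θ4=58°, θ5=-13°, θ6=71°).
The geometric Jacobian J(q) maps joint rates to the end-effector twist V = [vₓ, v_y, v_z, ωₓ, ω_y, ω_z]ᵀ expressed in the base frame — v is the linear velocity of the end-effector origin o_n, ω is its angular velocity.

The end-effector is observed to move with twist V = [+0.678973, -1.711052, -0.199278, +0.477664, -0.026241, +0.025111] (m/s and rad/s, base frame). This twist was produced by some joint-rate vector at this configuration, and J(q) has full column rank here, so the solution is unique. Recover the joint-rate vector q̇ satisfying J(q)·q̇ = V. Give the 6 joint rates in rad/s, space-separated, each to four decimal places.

o_n = [-0.5504, -1.0213, 1.2146]
J₁: ẑ×o_n = [1.0213, -0.5504, 0.0000], ω = ẑ
J2: z=[-0.9336, -0.3584, 0.0000] o=[0.0717, -0.1867, 0.0600] → [-0.4138, 1.0779, 0.5562, -0.9336, -0.3584, 0.0000]
J3: z=[-0.2578, 0.6716, -0.6947] o=[-0.0877, 0.2283, 0.5204] → [-0.4019, 0.5004, 0.6329, -0.2578, 0.6716, -0.6947]
J4: z=[-0.5805, 0.4670, 0.6670] o=[-0.6592, -0.1973, 0.3210] → [0.9669, 0.5913, 0.4275, -0.5805, 0.4670, 0.6670]
J5: z=[-0.7916, -0.1319, -0.5966] o=[-0.9172, -0.4419, 0.7174] → [-0.4113, 0.1746, 0.5070, -0.7916, -0.1319, -0.5966]
J6: z=[-0.6086, 0.2584, 0.7503] o=[-0.9448, -0.9204, 0.8599] → [0.1673, 0.5118, -0.0405, -0.6086, 0.2584, 0.7503]
q̇ = J⁺·V = [0.9220, -0.9630, -0.0780, -0.2610, 0.9590, -0.2730]

0.9220 -0.9630 -0.0780 -0.2610 0.9590 -0.2730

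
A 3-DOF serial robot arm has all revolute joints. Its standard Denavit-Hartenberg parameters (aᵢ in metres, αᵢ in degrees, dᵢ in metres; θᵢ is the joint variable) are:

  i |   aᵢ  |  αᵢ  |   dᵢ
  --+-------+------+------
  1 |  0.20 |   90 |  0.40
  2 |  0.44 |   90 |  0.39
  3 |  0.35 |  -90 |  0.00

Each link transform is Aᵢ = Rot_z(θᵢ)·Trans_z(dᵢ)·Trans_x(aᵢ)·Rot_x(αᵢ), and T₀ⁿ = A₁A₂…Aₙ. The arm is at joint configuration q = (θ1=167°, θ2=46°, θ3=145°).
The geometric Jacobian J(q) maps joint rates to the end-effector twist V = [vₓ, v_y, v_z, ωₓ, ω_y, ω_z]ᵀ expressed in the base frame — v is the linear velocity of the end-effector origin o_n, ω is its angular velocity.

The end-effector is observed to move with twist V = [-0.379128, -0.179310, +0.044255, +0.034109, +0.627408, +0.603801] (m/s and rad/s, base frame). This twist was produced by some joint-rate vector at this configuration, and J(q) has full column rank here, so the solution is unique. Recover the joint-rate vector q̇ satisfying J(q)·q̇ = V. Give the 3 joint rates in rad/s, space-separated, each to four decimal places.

o_n = [-0.1657, 0.6446, 0.5103]
J₁: ẑ×o_n = [-0.6446, -0.1657, 0.0000], ω = ẑ
J2: z=[0.2250, 0.9744, 0.0000] o=[-0.1949, 0.0450, 0.4000] → [0.1074, -0.0248, 0.1065, 0.2250, 0.9744, 0.0000]
J3: z=[-0.7009, 0.1618, -0.6947] o=[-0.4050, 0.4938, 0.7165] → [0.0714, -0.3107, -0.1444, -0.7009, 0.1618, -0.6947]
q̇ = J⁺·V = [0.7080, 0.6190, 0.1500]

0.7080 0.6190 0.1500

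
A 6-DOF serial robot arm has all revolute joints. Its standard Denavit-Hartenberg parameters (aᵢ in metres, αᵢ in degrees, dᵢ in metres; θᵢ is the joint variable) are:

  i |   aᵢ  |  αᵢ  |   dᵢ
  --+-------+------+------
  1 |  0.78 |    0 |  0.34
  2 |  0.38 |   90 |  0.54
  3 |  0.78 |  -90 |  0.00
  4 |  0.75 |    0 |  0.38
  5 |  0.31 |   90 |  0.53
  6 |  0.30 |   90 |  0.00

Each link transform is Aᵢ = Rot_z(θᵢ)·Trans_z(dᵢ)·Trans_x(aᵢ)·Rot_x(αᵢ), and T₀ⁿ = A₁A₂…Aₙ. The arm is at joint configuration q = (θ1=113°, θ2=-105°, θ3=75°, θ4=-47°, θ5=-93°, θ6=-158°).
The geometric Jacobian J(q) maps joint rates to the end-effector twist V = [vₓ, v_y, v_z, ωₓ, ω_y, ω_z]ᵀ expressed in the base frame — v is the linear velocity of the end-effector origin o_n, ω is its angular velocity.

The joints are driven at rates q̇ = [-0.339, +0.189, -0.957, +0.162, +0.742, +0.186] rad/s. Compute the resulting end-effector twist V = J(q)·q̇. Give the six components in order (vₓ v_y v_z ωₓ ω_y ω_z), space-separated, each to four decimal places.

o_n = [-0.2875, 0.1458, 2.3104]
J₁: ẑ×o_n = [-0.1458, -0.2875, 0.0000], ω = ẑ
J2: z=[0.0000, 0.0000, 1.0000] o=[-0.3048, 0.7180, 0.3400] → [0.5721, 0.0173, -0.0000, 0.0000, 0.0000, 1.0000]
J3: z=[0.1392, -0.9903, 0.0000] o=[0.0715, 0.7709, 0.8800] → [-1.4164, -0.1991, -0.4425, 0.1392, -0.9903, 0.0000]
J4: z=[-0.9565, -0.1344, 0.2588] o=[0.2714, 0.7990, 1.6334] → [0.0780, 0.5029, 0.5496, -0.9565, -0.1344, 0.2588]
J5: z=[-0.9565, -0.1344, 0.2588] o=[0.1154, 0.2231, 2.2258] → [0.0086, -0.0234, 0.0198, -0.9565, -0.1344, 0.2588]
J6: z=[-0.2714, 0.7354, -0.6209] o=[-0.4247, -0.0540, 2.1336] → [0.2541, -0.0372, -0.1551, -0.2714, 0.7354, -0.6209]
V = J·q̇ = [1.5794, 0.3484, 0.4983, -1.0484, 0.9630, -0.0315]

1.5794 0.3484 0.4983 -1.0484 0.9630 -0.0315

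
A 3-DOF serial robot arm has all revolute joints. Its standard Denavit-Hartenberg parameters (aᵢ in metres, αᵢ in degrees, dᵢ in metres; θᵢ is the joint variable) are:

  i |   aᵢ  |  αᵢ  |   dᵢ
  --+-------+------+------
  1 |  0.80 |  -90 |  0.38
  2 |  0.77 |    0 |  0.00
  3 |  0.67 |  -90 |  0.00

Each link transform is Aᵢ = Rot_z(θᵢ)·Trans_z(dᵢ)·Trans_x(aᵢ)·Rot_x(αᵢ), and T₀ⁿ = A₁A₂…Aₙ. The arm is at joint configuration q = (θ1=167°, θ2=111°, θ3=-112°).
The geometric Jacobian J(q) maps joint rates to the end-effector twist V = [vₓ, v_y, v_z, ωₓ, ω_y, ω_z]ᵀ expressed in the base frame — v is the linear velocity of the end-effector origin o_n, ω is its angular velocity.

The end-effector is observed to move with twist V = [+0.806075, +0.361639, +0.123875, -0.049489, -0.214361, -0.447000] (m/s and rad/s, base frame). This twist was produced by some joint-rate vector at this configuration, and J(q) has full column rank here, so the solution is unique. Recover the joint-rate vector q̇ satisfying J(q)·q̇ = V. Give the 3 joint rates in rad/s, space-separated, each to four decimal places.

-0.4470 0.9830 -0.7630

o_n = [-1.1634, 0.2686, -0.3272]
J₁: ẑ×o_n = [-0.2686, -1.1634, 0.0000], ω = ẑ
J2: z=[-0.2250, -0.9744, 0.0000] o=[-0.7795, 0.1800, 0.3800] → [0.6890, -0.1591, -0.3940, -0.2250, -0.9744, 0.0000]
J3: z=[-0.2250, -0.9744, 0.0000] o=[-0.5106, 0.1179, -0.3389] → [-0.0114, 0.0026, -0.6699, -0.2250, -0.9744, 0.0000]
q̇ = J⁺·V = [-0.4470, 0.9830, -0.7630]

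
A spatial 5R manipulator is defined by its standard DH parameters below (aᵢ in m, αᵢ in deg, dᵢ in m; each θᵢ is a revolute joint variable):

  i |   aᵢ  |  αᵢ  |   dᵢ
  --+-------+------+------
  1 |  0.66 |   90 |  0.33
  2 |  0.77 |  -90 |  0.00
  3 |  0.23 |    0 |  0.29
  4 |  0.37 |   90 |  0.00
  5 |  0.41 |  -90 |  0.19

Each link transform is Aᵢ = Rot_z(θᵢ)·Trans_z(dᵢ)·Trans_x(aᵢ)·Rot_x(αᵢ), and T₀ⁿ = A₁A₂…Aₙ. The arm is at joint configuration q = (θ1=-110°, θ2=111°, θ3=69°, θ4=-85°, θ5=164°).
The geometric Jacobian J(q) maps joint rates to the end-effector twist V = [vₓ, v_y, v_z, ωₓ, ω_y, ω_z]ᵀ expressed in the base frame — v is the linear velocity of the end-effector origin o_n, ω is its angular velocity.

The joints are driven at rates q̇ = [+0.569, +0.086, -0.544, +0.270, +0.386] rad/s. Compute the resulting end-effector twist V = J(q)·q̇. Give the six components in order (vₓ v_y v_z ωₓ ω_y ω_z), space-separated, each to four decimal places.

-0.0292 -0.0537 0.0231 -0.5300 -0.1199 0.5679

o_n = [0.0346, -0.0183, 0.9108]
J₁: ẑ×o_n = [0.0183, 0.0346, -0.0000], ω = ẑ
J2: z=[-0.9397, 0.3420, 0.0000] o=[-0.2257, -0.6202, 0.3300] → [0.1987, 0.5458, -0.6546, -0.9397, 0.3420, 0.0000]
J3: z=[0.3193, 0.8773, -0.3584] o=[-0.1314, -0.3609, 1.0489] → [0.0017, -0.0154, -0.0362, 0.3193, 0.8773, -0.3584]
J4: z=[0.3193, 0.8773, -0.3584] o=[0.1731, -0.1522, 1.0219] → [-0.0494, 0.0851, 0.1643, 0.3193, 0.8773, -0.3584]
J5: z=[-0.9371, 0.2359, -0.2573] o=[0.1209, 0.0025, 1.3539] → [-0.1099, -0.3930, 0.0398, -0.9371, 0.2359, -0.2573]
V = J·q̇ = [-0.0292, -0.0537, 0.0231, -0.5300, -0.1199, 0.5679]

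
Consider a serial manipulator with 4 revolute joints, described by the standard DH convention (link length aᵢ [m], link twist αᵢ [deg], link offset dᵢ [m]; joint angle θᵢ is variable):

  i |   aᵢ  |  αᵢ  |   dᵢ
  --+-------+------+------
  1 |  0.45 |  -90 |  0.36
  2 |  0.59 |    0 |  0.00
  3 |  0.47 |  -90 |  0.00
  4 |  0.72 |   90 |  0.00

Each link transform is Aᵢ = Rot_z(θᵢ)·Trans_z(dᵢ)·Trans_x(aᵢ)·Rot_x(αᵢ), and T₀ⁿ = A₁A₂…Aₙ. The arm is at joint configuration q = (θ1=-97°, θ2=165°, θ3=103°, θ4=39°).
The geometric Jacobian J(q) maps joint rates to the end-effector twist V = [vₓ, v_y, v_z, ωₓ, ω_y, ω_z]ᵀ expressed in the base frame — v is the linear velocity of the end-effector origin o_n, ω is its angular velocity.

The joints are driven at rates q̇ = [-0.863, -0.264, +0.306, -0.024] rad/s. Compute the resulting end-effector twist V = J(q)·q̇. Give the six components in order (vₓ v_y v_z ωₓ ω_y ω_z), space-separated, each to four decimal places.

0.1843 0.2876 -0.1381 0.0446 0.0187 -0.8638

o_n = [-0.4307, 0.2099, 1.2362]
J₁: ẑ×o_n = [-0.2099, -0.4307, 0.0000], ω = ẑ
J2: z=[0.9925, -0.1219, 0.0000] o=[-0.0548, -0.4466, 0.3600] → [-0.1068, -0.8697, 0.6058, 0.9925, -0.1219, 0.0000]
J3: z=[0.9925, -0.1219, 0.0000] o=[0.0146, 0.1190, 0.2073] → [-0.1254, -1.0212, 0.0359, 0.9925, -0.1219, 0.0000]
J4: z=[-0.1218, -0.9919, 0.0349] o=[0.0166, 0.1353, 0.6770] → [-0.5573, 0.0525, -0.4528, -0.1218, -0.9919, 0.0349]
V = J·q̇ = [0.1843, 0.2876, -0.1381, 0.0446, 0.0187, -0.8638]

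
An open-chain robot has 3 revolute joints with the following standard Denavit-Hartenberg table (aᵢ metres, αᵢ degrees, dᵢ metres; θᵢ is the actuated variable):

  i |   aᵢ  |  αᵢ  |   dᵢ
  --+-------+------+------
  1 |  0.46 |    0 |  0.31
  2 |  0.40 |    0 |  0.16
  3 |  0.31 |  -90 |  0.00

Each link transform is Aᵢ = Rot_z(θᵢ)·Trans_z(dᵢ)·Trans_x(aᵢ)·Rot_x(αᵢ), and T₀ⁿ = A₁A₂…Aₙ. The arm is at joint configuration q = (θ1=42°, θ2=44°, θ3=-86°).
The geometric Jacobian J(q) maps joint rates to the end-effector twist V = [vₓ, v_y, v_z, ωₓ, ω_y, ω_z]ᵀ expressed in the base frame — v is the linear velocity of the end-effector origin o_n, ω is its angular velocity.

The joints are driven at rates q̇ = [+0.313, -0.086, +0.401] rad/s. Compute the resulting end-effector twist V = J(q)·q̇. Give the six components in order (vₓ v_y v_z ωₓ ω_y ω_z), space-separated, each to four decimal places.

o_n = [0.6797, 0.7068, 0.4700]
J₁: ẑ×o_n = [-0.7068, 0.6797, 0.0000], ω = ẑ
J2: z=[0.0000, 0.0000, 1.0000] o=[0.3418, 0.3078, 0.3100] → [-0.3990, 0.3379, 0.0000, 0.0000, 0.0000, 1.0000]
J3: z=[0.0000, 0.0000, 1.0000] o=[0.3697, 0.7068, 0.4700] → [0.0000, 0.3100, 0.0000, 0.0000, 0.0000, 1.0000]
V = J·q̇ = [-0.1869, 0.3080, 0.0000, 0.0000, 0.0000, 0.6280]

-0.1869 0.3080 0.0000 0.0000 0.0000 0.6280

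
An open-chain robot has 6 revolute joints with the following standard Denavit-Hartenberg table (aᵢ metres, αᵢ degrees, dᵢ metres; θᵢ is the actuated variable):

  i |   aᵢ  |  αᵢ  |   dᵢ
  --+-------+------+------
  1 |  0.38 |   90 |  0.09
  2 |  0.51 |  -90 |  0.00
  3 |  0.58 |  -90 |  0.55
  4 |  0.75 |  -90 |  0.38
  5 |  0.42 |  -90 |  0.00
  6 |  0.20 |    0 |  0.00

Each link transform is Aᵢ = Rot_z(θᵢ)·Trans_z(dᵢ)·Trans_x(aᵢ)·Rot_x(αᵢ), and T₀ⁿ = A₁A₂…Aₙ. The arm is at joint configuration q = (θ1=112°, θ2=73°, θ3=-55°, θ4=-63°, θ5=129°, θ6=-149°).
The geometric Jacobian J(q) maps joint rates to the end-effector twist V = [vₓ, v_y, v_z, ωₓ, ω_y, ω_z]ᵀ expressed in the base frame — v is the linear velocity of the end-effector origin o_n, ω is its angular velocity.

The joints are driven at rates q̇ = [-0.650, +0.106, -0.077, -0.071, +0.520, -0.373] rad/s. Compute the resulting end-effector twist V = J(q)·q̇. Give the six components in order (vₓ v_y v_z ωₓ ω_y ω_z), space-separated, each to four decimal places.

-0.0410 -0.6445 -0.1020 0.6831 0.3612 -0.5792

o_n = [0.7112, 0.0120, 1.5421]
J₁: ẑ×o_n = [-0.0120, 0.7112, 0.0000], ω = ẑ
J2: z=[0.9272, 0.3746, 0.0000] o=[-0.1424, 0.3523, 0.0900] → [0.5440, -1.3464, -0.6353, 0.9272, 0.3746, 0.0000]
J3: z=[0.3582, -0.8867, 0.2924] o=[-0.1982, 0.4906, 0.5777] → [-0.7152, -0.0796, 0.6349, 0.3582, -0.8867, 0.2924]
J4: z=[-0.6215, 0.0072, 0.7834] o=[0.4029, 0.2711, 1.0567] → [0.2065, 0.5432, 0.1588, -0.6215, 0.0072, 0.7834]
J5: z=[0.4581, 0.8145, 0.3560] o=[0.6433, -0.1613, 1.7365] → [-0.2200, 0.1132, 0.0241, 0.4581, 0.8145, 0.3560]
J6: z=[-0.8850, 0.4554, 0.0970] o=[0.6782, -0.0103, 1.3461] → [0.0871, 0.1767, -0.0347, -0.8850, 0.4554, 0.0970]
V = J·q̇ = [-0.0410, -0.6445, -0.1020, 0.6831, 0.3612, -0.5792]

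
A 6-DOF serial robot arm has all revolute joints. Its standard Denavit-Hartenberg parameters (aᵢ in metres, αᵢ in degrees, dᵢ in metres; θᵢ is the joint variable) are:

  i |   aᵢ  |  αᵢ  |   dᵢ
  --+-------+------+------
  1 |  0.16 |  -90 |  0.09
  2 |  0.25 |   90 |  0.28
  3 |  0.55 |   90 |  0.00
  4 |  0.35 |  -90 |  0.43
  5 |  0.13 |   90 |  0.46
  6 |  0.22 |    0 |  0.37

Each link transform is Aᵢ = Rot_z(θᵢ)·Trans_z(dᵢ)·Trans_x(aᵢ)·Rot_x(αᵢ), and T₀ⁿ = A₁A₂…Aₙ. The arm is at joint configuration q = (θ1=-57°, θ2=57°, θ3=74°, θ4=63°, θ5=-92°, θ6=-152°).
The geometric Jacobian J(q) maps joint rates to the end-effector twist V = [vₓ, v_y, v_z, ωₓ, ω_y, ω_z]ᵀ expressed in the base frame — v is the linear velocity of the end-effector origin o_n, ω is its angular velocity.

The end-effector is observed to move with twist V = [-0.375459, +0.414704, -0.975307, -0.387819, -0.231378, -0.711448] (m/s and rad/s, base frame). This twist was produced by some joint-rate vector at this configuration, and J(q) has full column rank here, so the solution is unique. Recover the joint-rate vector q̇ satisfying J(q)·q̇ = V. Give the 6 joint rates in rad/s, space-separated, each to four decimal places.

o_n = [0.6811, -0.3176, -0.3763]
J₁: ẑ×o_n = [0.3176, 0.6811, -0.0000], ω = ẑ
J2: z=[0.8387, 0.5446, 0.0000] o=[0.0871, -0.1342, 0.0900] → [-0.2540, 0.3911, -0.4773, 0.8387, 0.5446, 0.0000]
J3: z=[0.4568, -0.7034, 0.5446] o=[0.3961, -0.0959, -0.1197] → [0.3012, 0.2724, 0.0992, 0.4568, -0.7034, 0.5446]
J4: z=[0.0540, -0.5892, -0.8062] o=[0.8845, 0.1228, -0.2468] → [-0.2787, 0.1710, -0.1436, 0.0540, -0.5892, -0.8062]
J5: z=[-0.5838, -0.6736, 0.4532] o=[1.1912, -0.2867, -0.4604] → [-0.0426, -0.1821, -0.3256, -0.5838, -0.6736, 0.4532]
J6: z=[-0.8115, 0.4665, -0.3520] o=[0.9260, -0.6711, -0.3583] → [0.1161, 0.0716, -0.1726, -0.8115, 0.4665, -0.3520]
q̇ = J⁺·V = [-0.0970, 0.9050, 0.1760, 0.8950, 0.7990, 0.9970]

-0.0970 0.9050 0.1760 0.8950 0.7990 0.9970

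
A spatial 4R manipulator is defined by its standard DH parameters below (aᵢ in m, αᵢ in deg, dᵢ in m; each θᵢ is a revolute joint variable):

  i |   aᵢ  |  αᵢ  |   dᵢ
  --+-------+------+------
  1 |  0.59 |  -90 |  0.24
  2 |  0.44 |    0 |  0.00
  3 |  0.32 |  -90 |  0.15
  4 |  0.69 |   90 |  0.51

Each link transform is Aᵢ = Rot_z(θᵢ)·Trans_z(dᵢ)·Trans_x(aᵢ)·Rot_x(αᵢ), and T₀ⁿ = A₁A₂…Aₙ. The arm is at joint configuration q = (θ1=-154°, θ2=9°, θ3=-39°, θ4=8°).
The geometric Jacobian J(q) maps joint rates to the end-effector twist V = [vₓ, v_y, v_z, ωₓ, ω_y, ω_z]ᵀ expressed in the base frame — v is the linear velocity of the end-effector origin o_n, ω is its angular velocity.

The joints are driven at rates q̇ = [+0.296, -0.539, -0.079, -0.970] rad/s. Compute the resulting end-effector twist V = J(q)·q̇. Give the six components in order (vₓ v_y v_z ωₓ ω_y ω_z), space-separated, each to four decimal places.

0.5111 -1.1957 0.9754 0.1650 0.7681 1.1360

o_n = [-1.9074, -0.9903, 0.2311]
J₁: ẑ×o_n = [0.9903, -1.9074, 0.0000], ω = ẑ
J2: z=[0.4384, -0.8988, 0.0000] o=[-0.5303, -0.2586, 0.2400] → [0.0080, 0.0039, -1.5585, 0.4384, -0.8988, 0.0000]
J3: z=[0.4384, -0.8988, 0.0000] o=[-0.9209, -0.4491, 0.1712] → [-0.0539, -0.0263, -1.1239, 0.4384, -0.8988, 0.0000]
J4: z=[-0.4494, -0.2192, -0.8660] o=[-1.1042, -0.7055, 0.3312] → [-0.2248, 0.6506, -0.0480, -0.4494, -0.2192, -0.8660]
V = J·q̇ = [0.5111, -1.1957, 0.9754, 0.1650, 0.7681, 1.1360]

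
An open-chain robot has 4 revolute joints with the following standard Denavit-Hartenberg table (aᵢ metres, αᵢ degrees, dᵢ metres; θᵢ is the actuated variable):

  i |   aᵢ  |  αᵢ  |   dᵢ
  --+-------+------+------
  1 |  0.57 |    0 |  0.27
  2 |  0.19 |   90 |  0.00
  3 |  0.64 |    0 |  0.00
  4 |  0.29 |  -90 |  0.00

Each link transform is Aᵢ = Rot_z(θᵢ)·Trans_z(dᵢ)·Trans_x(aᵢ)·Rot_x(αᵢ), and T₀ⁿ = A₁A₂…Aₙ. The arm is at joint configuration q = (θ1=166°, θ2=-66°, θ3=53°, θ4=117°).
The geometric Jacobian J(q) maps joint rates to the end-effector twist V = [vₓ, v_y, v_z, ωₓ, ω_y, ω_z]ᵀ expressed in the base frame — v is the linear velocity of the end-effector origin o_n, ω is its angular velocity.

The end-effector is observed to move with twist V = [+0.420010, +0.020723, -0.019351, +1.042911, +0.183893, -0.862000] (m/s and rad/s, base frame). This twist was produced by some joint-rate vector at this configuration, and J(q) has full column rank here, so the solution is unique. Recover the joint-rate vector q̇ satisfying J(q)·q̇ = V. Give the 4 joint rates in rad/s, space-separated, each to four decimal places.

-0.7230 -0.1390 0.7350 0.3240

o_n = [-0.6034, 0.4231, 0.8315]
J₁: ẑ×o_n = [-0.4231, -0.6034, 0.0000], ω = ẑ
J2: z=[0.0000, 0.0000, 1.0000] o=[-0.5531, 0.1379, 0.2700] → [-0.2852, -0.0503, 0.0000, 0.0000, 0.0000, 1.0000]
J3: z=[0.9848, 0.1736, 0.0000] o=[-0.5861, 0.3250, 0.2700] → [0.0975, -0.5530, 0.0996, 0.9848, 0.1736, 0.0000]
J4: z=[0.9848, 0.1736, 0.0000] o=[-0.6529, 0.7043, 0.7811] → [0.0087, -0.0496, -0.2856, 0.9848, 0.1736, 0.0000]
q̇ = J⁺·V = [-0.7230, -0.1390, 0.7350, 0.3240]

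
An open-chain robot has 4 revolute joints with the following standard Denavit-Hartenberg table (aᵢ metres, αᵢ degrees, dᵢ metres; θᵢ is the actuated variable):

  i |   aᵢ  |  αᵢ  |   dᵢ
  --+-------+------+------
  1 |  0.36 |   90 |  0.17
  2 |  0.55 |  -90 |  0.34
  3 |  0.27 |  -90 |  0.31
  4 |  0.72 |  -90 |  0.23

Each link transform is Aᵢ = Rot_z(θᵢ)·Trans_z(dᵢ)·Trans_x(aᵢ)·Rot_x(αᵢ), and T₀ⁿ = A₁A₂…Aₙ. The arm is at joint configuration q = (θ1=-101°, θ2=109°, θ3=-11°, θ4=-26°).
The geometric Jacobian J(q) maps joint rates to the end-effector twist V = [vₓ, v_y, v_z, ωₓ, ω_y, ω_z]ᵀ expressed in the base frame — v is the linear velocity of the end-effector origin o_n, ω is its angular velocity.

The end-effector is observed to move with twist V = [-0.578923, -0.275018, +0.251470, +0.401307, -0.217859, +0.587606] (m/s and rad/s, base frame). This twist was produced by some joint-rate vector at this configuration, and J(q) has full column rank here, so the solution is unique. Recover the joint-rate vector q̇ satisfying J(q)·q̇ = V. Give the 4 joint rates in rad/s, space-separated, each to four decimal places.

0.4580 -0.0350 -0.1720 0.4080

o_n = [-0.1469, 0.7600, 1.3791]
J₁: ẑ×o_n = [-0.7600, -0.1469, 0.0000], ω = ẑ
J2: z=[-0.9816, 0.1908, 0.0000] o=[-0.0687, -0.3534, 0.1700] → [0.2307, 1.1869, -1.0780, -0.9816, 0.1908, 0.0000]
J3: z=[0.1804, 0.9281, -0.3256] o=[-0.3683, -0.1127, 0.6900] → [0.9237, -0.1964, -0.0480, 0.1804, 0.9281, -0.3256]
J4: z=[0.9754, -0.1263, 0.1804] o=[-0.3465, 0.2695, 0.8397] → [-0.1566, -0.4901, 0.5036, 0.9754, -0.1263, 0.1804]
q̇ = J⁺·V = [0.4580, -0.0350, -0.1720, 0.4080]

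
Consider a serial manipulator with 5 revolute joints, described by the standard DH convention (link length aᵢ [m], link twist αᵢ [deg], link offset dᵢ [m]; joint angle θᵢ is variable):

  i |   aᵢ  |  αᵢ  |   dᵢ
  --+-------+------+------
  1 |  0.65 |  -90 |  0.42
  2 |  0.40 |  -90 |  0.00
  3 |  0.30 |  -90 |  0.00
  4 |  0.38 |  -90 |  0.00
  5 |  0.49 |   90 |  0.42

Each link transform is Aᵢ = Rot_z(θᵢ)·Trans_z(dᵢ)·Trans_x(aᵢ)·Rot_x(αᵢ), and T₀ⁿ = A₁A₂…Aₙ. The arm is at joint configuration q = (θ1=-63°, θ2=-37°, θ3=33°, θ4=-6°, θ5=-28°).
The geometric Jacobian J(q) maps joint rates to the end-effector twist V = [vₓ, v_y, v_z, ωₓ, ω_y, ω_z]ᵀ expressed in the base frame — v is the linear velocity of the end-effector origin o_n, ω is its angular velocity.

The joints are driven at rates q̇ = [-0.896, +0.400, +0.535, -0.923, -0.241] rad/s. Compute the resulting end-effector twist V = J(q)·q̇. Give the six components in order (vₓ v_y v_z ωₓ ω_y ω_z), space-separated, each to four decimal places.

o_n = [-0.0769, -1.6562, 1.4326]
J₁: ẑ×o_n = [1.6562, -0.0769, 0.0000], ω = ẑ
J2: z=[0.8910, 0.4540, 0.0000] o=[0.2951, -0.5792, 0.4200] → [0.4597, -0.9022, -0.7908, 0.8910, 0.4540, 0.0000]
J3: z=[0.2732, -0.5362, -0.7986] o=[0.4401, -0.8638, 0.6607] → [-1.0467, 0.2020, -0.4937, 0.2732, -0.5362, -0.7986]
J4: z=[-0.9447, 0.0068, -0.3278] o=[0.3858, -1.1170, 0.8121] → [-0.1725, 0.7378, 0.5126, -0.9447, 0.0068, -0.3278]
J5: z=[-0.2907, 0.4451, 0.8470] o=[0.3281, -1.4573, 0.9712] → [0.3738, -0.2089, 0.2381, -0.2907, 0.4451, 0.8470]
V = J·q̇ = [-1.7910, -0.8145, -1.1109, 1.4446, -0.2188, -1.2249]

-1.7910 -0.8145 -1.1109 1.4446 -0.2188 -1.2249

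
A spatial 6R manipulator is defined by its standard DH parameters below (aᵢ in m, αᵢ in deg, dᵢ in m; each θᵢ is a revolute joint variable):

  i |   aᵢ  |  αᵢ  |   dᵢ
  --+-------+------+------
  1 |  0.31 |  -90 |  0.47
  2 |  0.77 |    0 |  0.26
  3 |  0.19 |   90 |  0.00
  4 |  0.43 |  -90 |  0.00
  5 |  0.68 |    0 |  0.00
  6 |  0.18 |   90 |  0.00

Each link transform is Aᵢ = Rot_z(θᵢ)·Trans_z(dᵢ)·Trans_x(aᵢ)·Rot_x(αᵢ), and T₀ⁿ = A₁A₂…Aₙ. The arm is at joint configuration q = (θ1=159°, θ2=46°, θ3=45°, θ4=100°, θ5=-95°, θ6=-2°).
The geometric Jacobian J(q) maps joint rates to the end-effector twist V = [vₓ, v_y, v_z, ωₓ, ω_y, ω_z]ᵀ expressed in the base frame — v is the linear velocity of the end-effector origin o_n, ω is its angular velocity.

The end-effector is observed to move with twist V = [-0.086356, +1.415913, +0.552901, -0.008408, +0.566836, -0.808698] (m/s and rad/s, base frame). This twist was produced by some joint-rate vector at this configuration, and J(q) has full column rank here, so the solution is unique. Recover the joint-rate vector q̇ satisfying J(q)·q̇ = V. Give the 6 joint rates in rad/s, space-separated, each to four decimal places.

-0.8060 -0.0290 -0.4970 0.2110 0.1360 -0.1350

o_n = [-1.8020, 0.0453, -0.2282]
J₁: ẑ×o_n = [-0.0453, -1.8020, 0.0000], ω = ẑ
J2: z=[-0.3584, -0.9336, 0.0000] o=[-0.2894, 0.1111, 0.4700] → [0.6519, -0.2502, -1.3886, -0.3584, -0.9336, 0.0000]
J3: z=[-0.3584, -0.9336, 0.0000] o=[-0.8819, 0.0600, -0.0839] → [0.1348, -0.0517, -0.8537, -0.3584, -0.9336, 0.0000]
J4: z=[-0.9334, 0.3583, -0.0175] o=[-0.8788, 0.0589, -0.2739] → [0.0161, 0.0587, 0.3434, -0.9334, 0.3583, -0.0175]
J5: z=[0.0462, 0.1683, 0.9847] o=[-1.0318, -0.3360, -0.1992] → [-0.3803, -0.7570, 0.1472, 0.0462, 0.1683, 0.9847]
J6: z=[0.0462, 0.1683, 0.9847] o=[-1.6431, -0.0389, -0.2213] → [-0.0840, -0.1562, 0.0306, 0.0462, 0.1683, 0.9847]
q̇ = J⁺·V = [-0.8060, -0.0290, -0.4970, 0.2110, 0.1360, -0.1350]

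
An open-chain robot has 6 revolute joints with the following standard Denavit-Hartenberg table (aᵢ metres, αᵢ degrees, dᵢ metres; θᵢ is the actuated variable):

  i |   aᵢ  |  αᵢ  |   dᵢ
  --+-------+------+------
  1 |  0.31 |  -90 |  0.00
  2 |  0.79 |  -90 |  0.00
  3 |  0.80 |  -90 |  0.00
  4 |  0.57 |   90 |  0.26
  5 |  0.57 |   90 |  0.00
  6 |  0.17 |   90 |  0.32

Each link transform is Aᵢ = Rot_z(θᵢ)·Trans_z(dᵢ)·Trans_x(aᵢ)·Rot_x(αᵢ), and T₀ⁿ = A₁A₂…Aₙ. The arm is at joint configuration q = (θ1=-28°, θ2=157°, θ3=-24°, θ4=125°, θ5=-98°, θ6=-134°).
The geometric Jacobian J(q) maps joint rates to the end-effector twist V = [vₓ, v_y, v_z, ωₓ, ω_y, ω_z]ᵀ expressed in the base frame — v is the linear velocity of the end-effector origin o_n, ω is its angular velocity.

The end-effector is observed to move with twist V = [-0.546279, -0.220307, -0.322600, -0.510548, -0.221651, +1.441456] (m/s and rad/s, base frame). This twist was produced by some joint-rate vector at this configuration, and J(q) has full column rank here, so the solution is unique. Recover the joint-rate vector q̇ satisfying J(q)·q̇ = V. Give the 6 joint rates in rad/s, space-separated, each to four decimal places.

-0.1940 -0.2850 0.9740 -0.0410 -0.6720 0.3470

o_n = [-0.5560, 0.7157, -0.5757]
J₁: ẑ×o_n = [-0.7157, -0.5560, 0.0000], ω = ẑ
J2: z=[0.4695, 0.8829, 0.0000] o=[0.2737, -0.1455, 0.0000] → [-0.5083, 0.2703, 1.1369, 0.4695, 0.8829, 0.0000]
J3: z=[-0.3450, 0.1834, 0.9205] o=[-0.3684, 0.1959, -0.3087] → [-0.5275, -0.2649, -0.1449, -0.3450, 0.1834, 0.9205]
J4: z=[-0.7595, -0.6308, -0.1589] o=[-0.8096, 0.7990, -0.5942] → [-0.0249, -0.0262, 0.2232, -0.7595, -0.6308, -0.1589]
J5: z=[-0.2539, 0.5124, -0.8204] o=[-0.6657, 0.3028, -0.9487] → [0.5298, 0.0048, -0.1610, -0.2539, 0.5124, -0.8204]
J6: z=[-0.6988, 0.4892, 0.5218] o=[-0.2845, 0.7051, -0.8154] → [0.1118, 0.0258, 0.1255, -0.6988, 0.4892, 0.5218]
q̇ = J⁺·V = [-0.1940, -0.2850, 0.9740, -0.0410, -0.6720, 0.3470]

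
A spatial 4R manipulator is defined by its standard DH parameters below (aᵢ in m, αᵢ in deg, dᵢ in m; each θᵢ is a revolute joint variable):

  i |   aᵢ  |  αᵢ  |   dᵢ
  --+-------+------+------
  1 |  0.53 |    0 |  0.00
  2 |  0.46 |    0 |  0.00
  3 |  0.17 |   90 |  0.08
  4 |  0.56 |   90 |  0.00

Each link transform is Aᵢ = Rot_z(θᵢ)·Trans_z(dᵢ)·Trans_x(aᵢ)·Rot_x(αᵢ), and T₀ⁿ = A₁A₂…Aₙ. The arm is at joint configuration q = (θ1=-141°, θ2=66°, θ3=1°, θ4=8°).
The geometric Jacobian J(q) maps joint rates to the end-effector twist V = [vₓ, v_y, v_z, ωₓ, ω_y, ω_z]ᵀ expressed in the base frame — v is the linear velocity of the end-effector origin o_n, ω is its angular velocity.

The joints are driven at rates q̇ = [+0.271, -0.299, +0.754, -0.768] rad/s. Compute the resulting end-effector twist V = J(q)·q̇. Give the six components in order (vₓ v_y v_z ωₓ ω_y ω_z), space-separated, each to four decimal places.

0.6001 -0.0275 -0.4259 0.7382 0.2117 0.7260

o_n = [-0.0931, -1.4743, 0.1579]
J₁: ẑ×o_n = [1.4743, -0.0931, 0.0000], ω = ẑ
J2: z=[0.0000, 0.0000, 1.0000] o=[-0.4119, -0.3335, 0.0000] → [1.1408, 0.3188, -0.0000, 0.0000, 0.0000, 1.0000]
J3: z=[0.0000, 0.0000, 1.0000] o=[-0.2928, -0.7779, 0.0000] → [0.6965, 0.1997, -0.0000, 0.0000, 0.0000, 1.0000]
J4: z=[-0.9613, -0.2756, 0.0000] o=[-0.2460, -0.9413, 0.0800] → [-0.0215, 0.0749, 0.5546, -0.9613, -0.2756, 0.0000]
V = J·q̇ = [0.6001, -0.0275, -0.4259, 0.7382, 0.2117, 0.7260]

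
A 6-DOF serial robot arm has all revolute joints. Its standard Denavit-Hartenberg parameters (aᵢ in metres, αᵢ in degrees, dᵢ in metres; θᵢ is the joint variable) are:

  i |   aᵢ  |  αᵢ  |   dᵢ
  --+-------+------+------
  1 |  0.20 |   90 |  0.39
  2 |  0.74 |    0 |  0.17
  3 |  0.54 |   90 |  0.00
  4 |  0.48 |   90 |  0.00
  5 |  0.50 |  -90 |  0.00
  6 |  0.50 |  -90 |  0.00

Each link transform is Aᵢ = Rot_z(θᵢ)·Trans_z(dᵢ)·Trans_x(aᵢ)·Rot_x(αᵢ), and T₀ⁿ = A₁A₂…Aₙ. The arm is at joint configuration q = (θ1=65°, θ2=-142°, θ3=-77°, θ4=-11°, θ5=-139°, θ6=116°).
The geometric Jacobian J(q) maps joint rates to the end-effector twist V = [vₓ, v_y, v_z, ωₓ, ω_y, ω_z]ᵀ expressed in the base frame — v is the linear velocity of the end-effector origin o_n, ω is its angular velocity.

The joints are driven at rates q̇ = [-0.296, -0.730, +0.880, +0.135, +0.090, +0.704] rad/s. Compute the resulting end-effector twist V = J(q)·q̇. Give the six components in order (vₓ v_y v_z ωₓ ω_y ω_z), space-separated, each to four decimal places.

o_n = [0.0047, -1.3150, 0.3506]
J₁: ẑ×o_n = [1.3150, 0.0047, -0.0000], ω = ẑ
J2: z=[0.9063, -0.4226, 0.0000] o=[0.0845, 0.1813, 0.3900] → [0.0166, 0.0357, -1.3899, 0.9063, -0.4226, 0.0000]
J3: z=[0.9063, -0.4226, 0.0000] o=[-0.0078, -0.4191, -0.0656] → [-0.1759, -0.3772, -0.8067, 0.9063, -0.4226, 0.0000]
J4: z=[0.2660, 0.5704, 0.7771] o=[-0.1852, -0.7994, 0.2742] → [0.4443, 0.1272, -0.2454, 0.2660, 0.5704, 0.7771]
J5: z=[-0.8270, 0.5492, -0.1201] o=[-0.4230, -1.0926, 0.5708] → [-0.1476, -0.2334, -0.0509, -0.8270, 0.5492, -0.1201]
J6: z=[-0.5257, -0.8311, -0.1812] o=[-0.3233, -1.0492, 0.0827] → [-0.2708, 0.0814, 0.4123, -0.5257, -0.8311, -0.1812]
V = J·q̇ = [-0.7002, -0.3059, 0.5572, -0.2727, -0.5221, -0.3295]

-0.7002 -0.3059 0.5572 -0.2727 -0.5221 -0.3295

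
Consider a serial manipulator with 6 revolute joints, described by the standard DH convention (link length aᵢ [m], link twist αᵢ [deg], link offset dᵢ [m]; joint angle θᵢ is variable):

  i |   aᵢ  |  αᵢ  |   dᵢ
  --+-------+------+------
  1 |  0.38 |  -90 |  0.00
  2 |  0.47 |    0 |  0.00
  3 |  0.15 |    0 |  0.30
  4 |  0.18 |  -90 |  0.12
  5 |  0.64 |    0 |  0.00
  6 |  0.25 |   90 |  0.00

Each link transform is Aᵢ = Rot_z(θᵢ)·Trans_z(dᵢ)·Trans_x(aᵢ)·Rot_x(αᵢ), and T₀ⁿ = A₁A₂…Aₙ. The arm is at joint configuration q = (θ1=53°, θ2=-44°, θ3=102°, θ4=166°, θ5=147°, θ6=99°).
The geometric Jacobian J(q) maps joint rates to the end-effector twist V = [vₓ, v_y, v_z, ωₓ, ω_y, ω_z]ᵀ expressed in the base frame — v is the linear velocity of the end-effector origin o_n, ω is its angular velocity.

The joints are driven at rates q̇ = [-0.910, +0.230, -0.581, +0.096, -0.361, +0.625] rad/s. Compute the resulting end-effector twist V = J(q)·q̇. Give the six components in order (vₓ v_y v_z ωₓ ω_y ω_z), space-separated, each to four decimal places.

o_n = [0.4390, 1.0808, -0.1192]
J₁: ẑ×o_n = [-1.0808, 0.4390, 0.0000], ω = ẑ
J2: z=[-0.7986, 0.6018, 0.0000] o=[0.2287, 0.3035, 0.0000] → [-0.0717, -0.0952, -0.7473, -0.7986, 0.6018, 0.0000]
J3: z=[-0.7986, 0.6018, 0.0000] o=[0.4322, 0.5735, 0.3265] → [-0.2682, -0.3559, -0.4093, -0.7986, 0.6018, 0.0000]
J4: z=[-0.7986, 0.6018, 0.0000] o=[0.2404, 0.8175, 0.1993] → [-0.1917, -0.2543, -0.3298, -0.7986, 0.6018, 0.0000]
J5: z=[0.4181, 0.5548, 0.7193] o=[0.0666, 0.7863, 0.3243] → [-0.4578, 0.4533, -0.0835, 0.4181, 0.5548, 0.7193]
J6: z=[0.4181, 0.5548, 0.7193] o=[0.5774, 0.8849, -0.0485] → [-0.1801, -0.0700, 0.1587, 0.4181, 0.5548, 0.7193]
V = J·q̇ = [1.1572, -0.4464, 0.1635, 0.3140, -0.0070, -0.7201]

1.1572 -0.4464 0.1635 0.3140 -0.0070 -0.7201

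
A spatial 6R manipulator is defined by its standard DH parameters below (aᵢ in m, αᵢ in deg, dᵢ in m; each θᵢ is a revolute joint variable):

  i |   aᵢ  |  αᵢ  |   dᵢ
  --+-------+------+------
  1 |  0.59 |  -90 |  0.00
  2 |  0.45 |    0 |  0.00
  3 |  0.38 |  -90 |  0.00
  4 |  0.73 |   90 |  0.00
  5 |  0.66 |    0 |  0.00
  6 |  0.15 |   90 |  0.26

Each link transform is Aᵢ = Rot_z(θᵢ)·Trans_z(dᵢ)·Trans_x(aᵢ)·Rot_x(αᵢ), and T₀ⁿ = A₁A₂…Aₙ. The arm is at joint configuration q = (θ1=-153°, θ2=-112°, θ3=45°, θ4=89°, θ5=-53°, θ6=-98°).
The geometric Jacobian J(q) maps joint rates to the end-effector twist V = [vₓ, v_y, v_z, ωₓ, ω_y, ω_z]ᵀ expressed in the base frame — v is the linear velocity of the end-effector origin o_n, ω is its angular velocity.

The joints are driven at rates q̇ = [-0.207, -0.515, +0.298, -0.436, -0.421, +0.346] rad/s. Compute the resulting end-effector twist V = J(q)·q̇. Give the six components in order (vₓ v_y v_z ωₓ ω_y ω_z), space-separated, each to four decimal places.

0.6628 -0.0238 0.3048 0.2846 0.3900 -0.1057

o_n = [-0.5624, 0.8260, 1.2567]
J₁: ẑ×o_n = [-0.8260, -0.5624, 0.0000], ω = ẑ
J2: z=[0.4540, -0.8910, 0.0000] o=[-0.5257, -0.2679, 0.0000] → [-1.1197, -0.5705, 0.4639, 0.4540, -0.8910, 0.0000]
J3: z=[0.4540, -0.8910, 0.0000] o=[-0.3755, -0.1913, 0.4172] → [-0.7480, -0.3811, 0.2953, 0.4540, -0.8910, 0.0000]
J4: z=[-0.8202, -0.4179, -0.3907] o=[-0.5078, -0.2587, 0.7670] → [0.2192, 0.4230, -0.9125, -0.8202, -0.4179, -0.3907]
J5: z=[-0.3402, -0.1929, 0.9204] o=[-0.8436, 0.3893, 0.7788] → [-0.4941, 0.4213, -0.0943, -0.3402, -0.1929, 0.9204]
J6: z=[-0.3402, -0.1929, 0.9204] o=[-0.5940, 0.9622, 0.9911] → [0.0741, 0.1194, 0.0524, -0.3402, -0.1929, 0.9204]
V = J·q̇ = [0.6628, -0.0238, 0.3048, 0.2846, 0.3900, -0.1057]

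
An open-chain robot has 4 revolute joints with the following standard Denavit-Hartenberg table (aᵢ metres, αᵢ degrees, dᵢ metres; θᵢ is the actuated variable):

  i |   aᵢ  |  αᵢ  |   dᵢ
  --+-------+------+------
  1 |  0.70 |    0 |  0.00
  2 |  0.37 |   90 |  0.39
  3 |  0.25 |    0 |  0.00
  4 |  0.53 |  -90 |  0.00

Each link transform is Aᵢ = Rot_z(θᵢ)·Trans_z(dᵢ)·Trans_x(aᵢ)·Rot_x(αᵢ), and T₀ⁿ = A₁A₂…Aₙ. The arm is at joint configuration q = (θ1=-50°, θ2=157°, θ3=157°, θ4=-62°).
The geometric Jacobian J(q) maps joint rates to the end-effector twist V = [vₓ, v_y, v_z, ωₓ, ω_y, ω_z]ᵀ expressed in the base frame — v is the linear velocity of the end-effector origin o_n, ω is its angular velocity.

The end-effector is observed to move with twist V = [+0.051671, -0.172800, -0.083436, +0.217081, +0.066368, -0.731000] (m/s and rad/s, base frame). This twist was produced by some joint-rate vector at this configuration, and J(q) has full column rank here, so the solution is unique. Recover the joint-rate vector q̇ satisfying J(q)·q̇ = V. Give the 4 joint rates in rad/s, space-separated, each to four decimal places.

o_n = [0.4226, -0.4466, 1.0157]
J₁: ẑ×o_n = [0.4466, 0.4226, -0.0000], ω = ẑ
J2: z=[0.0000, 0.0000, 1.0000] o=[0.4500, -0.5362, 0.0000] → [-0.0896, -0.0274, 0.0000, 0.0000, 0.0000, 1.0000]
J3: z=[0.9563, 0.2924, 0.0000] o=[0.3418, -0.1824, 0.3900] → [0.1829, -0.5983, -0.2763, 0.9563, 0.2924, 0.0000]
J4: z=[0.9563, 0.2924, 0.0000] o=[0.4091, -0.4025, 0.4877] → [0.1544, -0.5049, -0.0462, 0.9563, 0.2924, 0.0000]
q̇ = J⁺·V = [-0.1080, -0.6230, 0.3170, -0.0900]

-0.1080 -0.6230 0.3170 -0.0900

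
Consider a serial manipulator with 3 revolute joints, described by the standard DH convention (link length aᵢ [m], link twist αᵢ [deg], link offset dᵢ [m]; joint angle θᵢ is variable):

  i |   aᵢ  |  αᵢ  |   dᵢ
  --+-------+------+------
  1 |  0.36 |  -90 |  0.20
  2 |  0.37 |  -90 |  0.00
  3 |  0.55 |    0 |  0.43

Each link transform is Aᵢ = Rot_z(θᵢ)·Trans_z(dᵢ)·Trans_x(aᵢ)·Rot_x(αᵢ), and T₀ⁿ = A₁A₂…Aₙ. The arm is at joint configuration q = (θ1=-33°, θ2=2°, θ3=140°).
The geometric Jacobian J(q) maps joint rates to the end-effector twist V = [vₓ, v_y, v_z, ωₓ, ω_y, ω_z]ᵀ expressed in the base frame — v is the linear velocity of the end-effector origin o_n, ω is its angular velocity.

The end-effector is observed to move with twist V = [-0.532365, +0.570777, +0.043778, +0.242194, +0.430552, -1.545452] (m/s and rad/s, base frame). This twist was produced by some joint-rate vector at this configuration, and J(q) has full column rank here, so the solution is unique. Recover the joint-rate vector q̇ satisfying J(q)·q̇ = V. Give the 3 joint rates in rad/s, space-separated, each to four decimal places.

-0.6470 0.4930 0.8990

o_n = [0.0538, -0.4565, -0.2279]
J₁: ẑ×o_n = [0.4565, 0.0538, -0.0000], ω = ẑ
J2: z=[0.5446, 0.8387, 0.0000] o=[0.3019, -0.1961, 0.2000] → [-0.3589, 0.2331, 0.0663, 0.5446, 0.8387, 0.0000]
J3: z=[-0.0293, 0.0190, -0.9994] o=[0.6120, -0.3975, 0.1871] → [-0.0668, 0.5458, 0.0123, -0.0293, 0.0190, -0.9994]
q̇ = J⁺·V = [-0.6470, 0.4930, 0.8990]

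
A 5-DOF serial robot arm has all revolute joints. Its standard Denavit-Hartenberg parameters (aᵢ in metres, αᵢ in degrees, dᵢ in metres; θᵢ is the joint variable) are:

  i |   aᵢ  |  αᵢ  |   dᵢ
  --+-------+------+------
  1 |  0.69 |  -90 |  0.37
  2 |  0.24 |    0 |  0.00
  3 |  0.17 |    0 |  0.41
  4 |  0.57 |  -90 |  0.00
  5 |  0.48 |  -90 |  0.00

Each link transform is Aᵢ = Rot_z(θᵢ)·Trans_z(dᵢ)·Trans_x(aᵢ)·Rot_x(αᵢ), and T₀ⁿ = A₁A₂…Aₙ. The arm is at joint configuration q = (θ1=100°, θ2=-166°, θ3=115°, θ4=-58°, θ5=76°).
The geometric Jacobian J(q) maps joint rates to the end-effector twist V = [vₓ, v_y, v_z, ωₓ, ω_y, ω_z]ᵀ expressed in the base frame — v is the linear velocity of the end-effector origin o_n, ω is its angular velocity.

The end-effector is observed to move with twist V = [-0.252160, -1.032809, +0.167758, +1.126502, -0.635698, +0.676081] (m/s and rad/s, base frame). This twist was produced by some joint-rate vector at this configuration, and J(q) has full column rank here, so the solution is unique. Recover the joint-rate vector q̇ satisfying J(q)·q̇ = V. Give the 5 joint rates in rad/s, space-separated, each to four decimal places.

0.9590 -0.6850 -0.8830 0.5690 -0.8690

o_n = [-0.0043, 0.3452, 1.2089]
J₁: ẑ×o_n = [-0.3452, -0.0043, 0.0000], ω = ẑ
J2: z=[-0.9848, -0.1736, 0.0000] o=[-0.1198, 0.6795, 0.3700] → [-0.1457, 0.8262, 0.3493, -0.9848, -0.1736, 0.0000]
J3: z=[-0.9848, -0.1736, 0.0000] o=[-0.0794, 0.4502, 0.4281] → [-0.1356, 0.7690, 0.1164, -0.9848, -0.1736, 0.0000]
J4: z=[-0.9848, -0.1736, 0.0000] o=[-0.5017, 0.4843, 0.5602] → [-0.1127, 0.6389, 0.2234, -0.9848, -0.1736, 0.0000]
J5: z=[-0.1642, 0.9312, 0.3256] o=[-0.4695, 0.3016, 1.0991] → [0.0880, 0.1695, -0.4404, -0.1642, 0.9312, 0.3256]
q̇ = J⁺·V = [0.9590, -0.6850, -0.8830, 0.5690, -0.8690]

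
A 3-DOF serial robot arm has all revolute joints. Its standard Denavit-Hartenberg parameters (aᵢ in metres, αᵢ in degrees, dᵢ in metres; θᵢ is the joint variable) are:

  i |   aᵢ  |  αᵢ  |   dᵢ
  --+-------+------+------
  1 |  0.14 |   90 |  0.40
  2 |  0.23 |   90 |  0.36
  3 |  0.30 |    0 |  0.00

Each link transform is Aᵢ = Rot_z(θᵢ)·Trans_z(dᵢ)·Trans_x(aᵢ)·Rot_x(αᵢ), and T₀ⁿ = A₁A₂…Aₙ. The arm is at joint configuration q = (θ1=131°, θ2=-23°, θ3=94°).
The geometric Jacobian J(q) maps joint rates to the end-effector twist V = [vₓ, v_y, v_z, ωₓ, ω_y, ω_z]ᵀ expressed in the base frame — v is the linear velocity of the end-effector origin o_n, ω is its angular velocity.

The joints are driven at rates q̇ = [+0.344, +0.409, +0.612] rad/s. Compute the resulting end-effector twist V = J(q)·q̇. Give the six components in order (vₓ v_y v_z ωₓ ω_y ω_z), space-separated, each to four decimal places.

-0.1561 -0.0143 0.1503 0.4656 0.0879 -0.2193

o_n = [0.2794, 0.6834, 0.3183]
J₁: ẑ×o_n = [-0.6834, 0.2794, 0.0000], ω = ẑ
J2: z=[0.7547, 0.6561, 0.0000] o=[-0.0918, 0.1057, 0.4000] → [-0.0536, 0.0617, 0.1925, 0.7547, 0.6561, 0.0000]
J3: z=[0.2563, -0.2949, -0.9205] o=[0.0409, 0.5016, 0.3101] → [0.1649, -0.2216, 0.1169, 0.2563, -0.2949, -0.9205]
V = J·q̇ = [-0.1561, -0.0143, 0.1503, 0.4656, 0.0879, -0.2193]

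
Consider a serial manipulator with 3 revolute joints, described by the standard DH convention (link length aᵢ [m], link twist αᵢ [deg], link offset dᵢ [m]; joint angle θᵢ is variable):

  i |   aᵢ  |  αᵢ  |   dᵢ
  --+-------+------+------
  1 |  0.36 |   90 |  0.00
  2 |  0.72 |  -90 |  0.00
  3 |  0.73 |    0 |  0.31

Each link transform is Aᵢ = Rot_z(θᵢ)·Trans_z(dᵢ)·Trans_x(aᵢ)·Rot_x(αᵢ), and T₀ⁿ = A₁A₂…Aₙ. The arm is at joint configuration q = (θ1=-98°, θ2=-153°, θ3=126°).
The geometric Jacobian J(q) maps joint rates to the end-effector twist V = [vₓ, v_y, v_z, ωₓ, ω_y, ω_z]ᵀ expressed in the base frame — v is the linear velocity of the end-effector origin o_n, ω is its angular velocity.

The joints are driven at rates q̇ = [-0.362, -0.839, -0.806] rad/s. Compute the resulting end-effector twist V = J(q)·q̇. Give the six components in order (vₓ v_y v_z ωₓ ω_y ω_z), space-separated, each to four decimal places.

o_n = [0.5512, -0.3214, -0.4083]
J₁: ẑ×o_n = [0.3214, 0.5512, -0.0000], ω = ẑ
J2: z=[-0.9903, 0.1392, 0.0000] o=[-0.0501, -0.3565, 0.0000] → [-0.0568, -0.4043, -0.1185, -0.9903, 0.1392, 0.0000]
J3: z=[-0.0632, -0.4496, -0.8910] o=[0.0392, 0.2788, -0.3269] → [-0.4981, -0.4614, 0.2681, -0.0632, -0.4496, -0.8910]
V = J·q̇ = [0.3328, 0.5115, -0.1167, 0.8818, 0.2456, 0.3562]

0.3328 0.5115 -0.1167 0.8818 0.2456 0.3562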